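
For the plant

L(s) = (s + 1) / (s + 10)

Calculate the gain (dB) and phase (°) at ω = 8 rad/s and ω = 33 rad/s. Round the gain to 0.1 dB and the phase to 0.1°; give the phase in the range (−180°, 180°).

ω = 8: -4.0 dB, 44.2°; ω = 33: -0.4 dB, 15.1°

At s = jω = j8:
zero (s+1): 1 + j8 → |·| = √(1²+8²) = √65 ≈ 8.0623, ∠ = arctan(8/1) ≈ 82.87°
pole (s+10): 10 + j8 → |·| = √(10²+8²) = √164 ≈ 12.806, ∠ = arctan(8/10) ≈ 38.66°
|L| = 1 · 8.0623 / 12.806 ≈ 0.62957
Gain = 20 log₁₀(0.62957) ≈ -4.02 dB
∠L = 82.87° − 38.66° = 44.21°

At s = jω = j33:
zero (s+1): 1 + j33 → |·| = √(1²+33²) = √1090 ≈ 33.015, ∠ = arctan(33/1) ≈ 88.26°
pole (s+10): 10 + j33 → |·| = √(10²+33²) = √1189 ≈ 34.482, ∠ = arctan(33/10) ≈ 73.14°
|L| = 1 · 33.015 / 34.482 ≈ 0.95746
Gain = 20 log₁₀(0.95746) ≈ -0.38 dB
∠L = 88.26° − 73.14° = 15.12°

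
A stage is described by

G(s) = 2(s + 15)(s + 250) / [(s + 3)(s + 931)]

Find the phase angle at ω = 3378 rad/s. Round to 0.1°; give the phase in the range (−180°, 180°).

11.0°

At s = jω = j3378:
zero (s+15): 15 + j3378 → |·| = √(15²+3378²) = √11411109 ≈ 3378, ∠ = arctan(3378/15) ≈ 89.75°
zero (s+250): 250 + j3378 → |·| = √(250²+3378²) = √11473384 ≈ 3387.2, ∠ = arctan(3378/250) ≈ 85.77°
pole (s+3): 3 + j3378 → |·| = √(3²+3378²) = √11410893 ≈ 3378, ∠ = arctan(3378/3) ≈ 89.95°
pole (s+931): 931 + j3378 → |·| = √(931²+3378²) = √12277645 ≈ 3503.9, ∠ = arctan(3378/931) ≈ 74.59°
∠G = 175.52° − 164.54° = 10.98°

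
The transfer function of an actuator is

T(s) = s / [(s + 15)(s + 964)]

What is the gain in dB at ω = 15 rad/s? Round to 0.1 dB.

At s = jω = j15:
zero at origin: s = j15 → |·| = 15, ∠ = 90.00°
pole (s+15): 15 + j15 → |·| = √(15²+15²) = √450 ≈ 21.213, ∠ = arctan(15/15) ≈ 45.00°
pole (s+964): 964 + j15 → |·| = √(964²+15²) = √929521 ≈ 964.12, ∠ = arctan(15/964) ≈ 0.89°
|T| = 1 · 15 / 20452 ≈ 0.00073342
Gain = 20 log₁₀(0.00073342) ≈ -62.69 dB

-62.7 dB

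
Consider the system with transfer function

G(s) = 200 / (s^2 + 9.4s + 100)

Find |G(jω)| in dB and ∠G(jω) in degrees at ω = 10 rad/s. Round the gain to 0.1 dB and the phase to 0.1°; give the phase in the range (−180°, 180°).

6.6 dB, -90.0°

At s = jω = j10:
quadratic: (j10)² + 9.4·j10 + 100 = 0 + j94 → |·| ≈ 94, ∠ ≈ 90.00°
|G| = 200 / 94 ≈ 2.1277
Gain = 20 log₁₀(2.1277) ≈ 6.56 dB
∠G = 0.00° − 90.00° = -90.00°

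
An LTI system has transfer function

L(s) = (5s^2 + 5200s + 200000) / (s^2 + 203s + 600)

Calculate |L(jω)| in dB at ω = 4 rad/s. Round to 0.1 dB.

46.1 dB

Substitute s = j4:
Numerator: 5(j4)^2 + 5200(j4) + 200000 = 199920 + j20800
Denominator: (j4)^2 + 203(j4) + 600 = 584 + j812
|N| = √(199920² + 20800²) ≈ 2.01e+05, ∠N ≈ 5.94°
|D| = √(584² + 812²) ≈ 1000.2, ∠D ≈ 54.28°
|L| = 2.01e+05 / 1000.2 ≈ 200.96
Gain = 20 log₁₀(200.96) ≈ 46.06 dB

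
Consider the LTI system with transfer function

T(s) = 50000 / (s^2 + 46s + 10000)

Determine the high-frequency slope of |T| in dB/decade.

Each pole contributes −20 dB/decade at high frequency; each zero contributes +20 dB/decade.
Net: 0 zero(s) − 2 pole(s) → -40 dB/decade.

-40 dB/decade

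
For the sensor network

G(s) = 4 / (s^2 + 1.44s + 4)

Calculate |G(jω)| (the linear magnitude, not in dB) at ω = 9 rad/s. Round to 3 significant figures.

At s = jω = j9:
quadratic: (j9)² + 1.44·j9 + 4 = -77 + j12.96 → |·| ≈ 78.083, ∠ ≈ 170.45°
|G| = 4 / 78.083 ≈ 0.051228

0.0512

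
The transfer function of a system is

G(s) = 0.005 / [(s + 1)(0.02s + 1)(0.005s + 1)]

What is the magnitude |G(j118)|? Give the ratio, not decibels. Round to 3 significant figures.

At ω = 118 rad/s:
pole (1 + j118·1) = 1 + j118 → |·| ≈ 118, ∠ ≈ 89.51°
pole (1 + j118·0.02) = 1 + j2.36 → |·| ≈ 2.5631, ∠ ≈ 67.04°
pole (1 + j118·0.005) = 1 + j0.59 → |·| ≈ 1.1611, ∠ ≈ 30.54°
|G| = 0.005 · 1 / (118 · 2.5631 · 1.1611) ≈ 1.4238e-05

1.42e-05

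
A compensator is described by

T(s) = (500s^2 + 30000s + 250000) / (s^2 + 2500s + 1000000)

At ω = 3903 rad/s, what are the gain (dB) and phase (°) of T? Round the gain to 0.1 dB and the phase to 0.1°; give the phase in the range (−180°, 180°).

52.9 dB, 33.6°

Substitute s = j3903:
Numerator: 500(j3903)^2 + 30000(j3903) + 250000 = -7616454500 + j117090000
Denominator: (j3903)^2 + 2500(j3903) + 1000000 = -14233409 + j9757500
|N| = √(7616454500² + 117090000²) ≈ 7.6174e+09, ∠N ≈ 179.12°
|D| = √(14233409² + 9757500²) ≈ 1.7257e+07, ∠D ≈ 145.57°
|T| = 7.6174e+09 / 1.7257e+07 ≈ 441.41
Gain = 20 log₁₀(441.41) ≈ 52.90 dB
∠T = 179.12° − 145.57° = 33.55°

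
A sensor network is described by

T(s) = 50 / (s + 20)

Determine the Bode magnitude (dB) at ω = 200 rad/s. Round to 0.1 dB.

Substitute s = j200:
Numerator: 50 = 50 + j0
Denominator: (j200) + 20 = 20 + j200
|N| = √(50² + 0²) ≈ 50, ∠N ≈ 0.00°
|D| = √(20² + 200²) ≈ 201, ∠D ≈ 84.29°
|T| = 50 / 201 ≈ 0.24876
Gain = 20 log₁₀(0.24876) ≈ -12.08 dB

-12.1 dB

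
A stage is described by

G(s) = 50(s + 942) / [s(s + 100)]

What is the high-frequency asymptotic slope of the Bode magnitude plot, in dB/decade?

-20 dB/decade

Each pole contributes −20 dB/decade at high frequency; each zero contributes +20 dB/decade.
Net: 1 zero(s) − 2 pole(s) → -20 dB/decade.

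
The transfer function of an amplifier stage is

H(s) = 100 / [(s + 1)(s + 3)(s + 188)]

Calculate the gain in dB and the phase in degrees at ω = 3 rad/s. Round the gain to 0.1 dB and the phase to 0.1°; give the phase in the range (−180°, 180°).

-28.0 dB, -117.5°

At s = jω = j3:
pole (s+1): 1 + j3 → |·| = √(1²+3²) = √10 ≈ 3.1623, ∠ = arctan(3/1) ≈ 71.57°
pole (s+3): 3 + j3 → |·| = √(3²+3²) = √18 ≈ 4.2426, ∠ = arctan(3/3) ≈ 45.00°
pole (s+188): 188 + j3 → |·| = √(188²+3²) = √35353 ≈ 188.02, ∠ = arctan(3/188) ≈ 0.91°
|H| = 100 / 2522.5 ≈ 0.039643
Gain = 20 log₁₀(0.039643) ≈ -28.04 dB
∠H = 0.00° − 117.48° = -117.48°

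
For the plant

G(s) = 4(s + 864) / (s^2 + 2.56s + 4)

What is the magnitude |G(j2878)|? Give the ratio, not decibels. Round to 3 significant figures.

At s = jω = j2878:
zero (s+864): 864 + j2878 → |·| = √(864²+2878²) = √9029380 ≈ 3004.9, ∠ = arctan(2878/864) ≈ 73.29°
quadratic: (j2878)² + 2.56·j2878 + 4 = -8282880 + j7367.68 → |·| ≈ 8.2829e+06, ∠ ≈ 179.95°
|G| = 4 · 3004.9 / 8.2829e+06 ≈ 0.0014511

0.00145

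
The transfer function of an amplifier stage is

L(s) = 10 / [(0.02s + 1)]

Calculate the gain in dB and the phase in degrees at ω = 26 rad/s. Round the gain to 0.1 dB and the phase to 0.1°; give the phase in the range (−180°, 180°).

19.0 dB, -27.5°

At ω = 26 rad/s:
pole (1 + j26·0.02) = 1 + j0.52 → |·| ≈ 1.1271, ∠ ≈ 27.47°
|L| = 10 · 1 / (1.1271) ≈ 8.8723
Gain = 20 log₁₀(8.8723) ≈ 18.96 dB
∠L = (0°) − (27.47°) = -27.47°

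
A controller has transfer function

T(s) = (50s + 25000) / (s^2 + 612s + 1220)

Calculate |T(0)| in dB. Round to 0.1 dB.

T(0) = 25000 / 1220 ≈ 20.492
20 log₁₀(20.492) ≈ 26.23 dB

26.2 dB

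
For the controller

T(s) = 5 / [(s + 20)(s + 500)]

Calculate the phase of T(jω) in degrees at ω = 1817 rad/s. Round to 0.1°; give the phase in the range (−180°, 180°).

At s = jω = j1817:
pole (s+20): 20 + j1817 → |·| = √(20²+1817²) = √3301889 ≈ 1817.1, ∠ = arctan(1817/20) ≈ 89.37°
pole (s+500): 500 + j1817 → |·| = √(500²+1817²) = √3551489 ≈ 1884.5, ∠ = arctan(1817/500) ≈ 74.61°
∠T = 0.00° − 163.98° = -163.98°

-164.0°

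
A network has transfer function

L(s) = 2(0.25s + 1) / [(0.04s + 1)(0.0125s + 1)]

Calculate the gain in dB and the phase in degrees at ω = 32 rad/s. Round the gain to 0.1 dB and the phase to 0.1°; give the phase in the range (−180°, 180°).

At ω = 32 rad/s:
zero (1 + j32·0.25) = 1 + j8 → |·| ≈ 8.0623, ∠ ≈ 82.87°
pole (1 + j32·0.04) = 1 + j1.28 → |·| ≈ 1.6243, ∠ ≈ 52.00°
pole (1 + j32·0.0125) = 1 + j0.4 → |·| ≈ 1.077, ∠ ≈ 21.80°
|L| = 2 · 8.0623 / (1.6243 · 1.077) ≈ 9.2174
Gain = 20 log₁₀(9.2174) ≈ 19.29 dB
∠L = (82.87°) − (52.00° + 21.80°) = 9.07°

19.3 dB, 9.1°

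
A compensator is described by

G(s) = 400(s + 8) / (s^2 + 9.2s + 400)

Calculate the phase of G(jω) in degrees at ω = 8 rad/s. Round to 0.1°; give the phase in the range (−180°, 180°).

At s = jω = j8:
zero (s+8): 8 + j8 → |·| = √(8²+8²) = √128 ≈ 11.314, ∠ = arctan(8/8) ≈ 45.00°
quadratic: (j8)² + 9.2·j8 + 400 = 336 + j73.6 → |·| ≈ 343.97, ∠ ≈ 12.36°
∠G = 45.00° − 12.36° = 32.64°

32.6°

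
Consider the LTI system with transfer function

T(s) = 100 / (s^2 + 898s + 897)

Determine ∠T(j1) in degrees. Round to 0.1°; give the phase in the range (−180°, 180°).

-45.1°

Substitute s = j1:
Numerator: 100 = 100 + j0
Denominator: (j1)^2 + 898(j1) + 897 = 896 + j898
|N| = √(100² + 0²) ≈ 100, ∠N ≈ 0.00°
|D| = √(896² + 898²) ≈ 1268.6, ∠D ≈ 45.06°
∠T = 0.00° − 45.06° = -45.06°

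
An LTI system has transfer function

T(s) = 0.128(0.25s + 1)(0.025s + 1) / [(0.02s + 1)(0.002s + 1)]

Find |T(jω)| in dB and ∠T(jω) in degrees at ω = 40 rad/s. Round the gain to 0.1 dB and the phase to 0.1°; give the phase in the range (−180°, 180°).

3.0 dB, 86.1°

At ω = 40 rad/s:
zero (1 + j40·0.25) = 1 + j10 → |·| ≈ 10.05, ∠ ≈ 84.29°
zero (1 + j40·0.025) = 1 + j1 → |·| ≈ 1.4142, ∠ ≈ 45.00°
pole (1 + j40·0.02) = 1 + j0.8 → |·| ≈ 1.2806, ∠ ≈ 38.66°
pole (1 + j40·0.002) = 1 + j0.08 → |·| ≈ 1.0032, ∠ ≈ 4.57°
|T| = 0.128 · 10.05 · 1.4142 / (1.2806 · 1.0032) ≈ 1.4161
Gain = 20 log₁₀(1.4161) ≈ 3.02 dB
∠T = (84.29° + 45.00°) − (38.66° + 4.57°) = 86.06°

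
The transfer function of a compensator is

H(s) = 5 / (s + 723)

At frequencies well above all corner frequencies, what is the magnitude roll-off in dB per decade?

-20 dB/decade

Each pole contributes −20 dB/decade at high frequency; each zero contributes +20 dB/decade.
Net: 0 zero(s) − 1 pole(s) → -20 dB/decade.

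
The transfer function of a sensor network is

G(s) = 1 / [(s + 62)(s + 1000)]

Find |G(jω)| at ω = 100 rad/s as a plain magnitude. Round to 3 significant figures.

8.46e-06

At s = jω = j100:
pole (s+62): 62 + j100 → |·| = √(62²+100²) = √13844 ≈ 117.66, ∠ = arctan(100/62) ≈ 58.20°
pole (s+1000): 1000 + j100 → |·| = √(1000²+100²) = √1010000 ≈ 1005, ∠ = arctan(100/1000) ≈ 5.71°
|G| = 1 / 1.1825e+05 ≈ 8.4567e-06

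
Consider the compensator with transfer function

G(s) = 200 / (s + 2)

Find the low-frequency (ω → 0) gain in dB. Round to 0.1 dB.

G(0) = 200 / (2) = 100
20 log₁₀(100) ≈ 40.00 dB

40.0 dB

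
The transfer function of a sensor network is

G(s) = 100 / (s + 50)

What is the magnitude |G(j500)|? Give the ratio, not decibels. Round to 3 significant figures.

0.199

Substitute s = j500:
Numerator: 100 = 100 + j0
Denominator: (j500) + 50 = 50 + j500
|N| = √(100² + 0²) ≈ 100, ∠N ≈ 0.00°
|D| = √(50² + 500²) ≈ 502.49, ∠D ≈ 84.29°
|G| = 100 / 502.49 ≈ 0.19901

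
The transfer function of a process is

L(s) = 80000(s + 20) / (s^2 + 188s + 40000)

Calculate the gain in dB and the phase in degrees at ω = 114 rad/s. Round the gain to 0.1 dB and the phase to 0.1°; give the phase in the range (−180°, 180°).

At s = jω = j114:
zero (s+20): 20 + j114 → |·| = √(20²+114²) = √13396 ≈ 115.74, ∠ = arctan(114/20) ≈ 80.05°
quadratic: (j114)² + 188·j114 + 40000 = 27004 + j21432 → |·| ≈ 34475, ∠ ≈ 38.44°
|L| = 80000 · 115.74 / 34475 ≈ 268.58
Gain = 20 log₁₀(268.58) ≈ 48.58 dB
∠L = 80.05° − 38.44° = 41.61°

48.6 dB, 41.6°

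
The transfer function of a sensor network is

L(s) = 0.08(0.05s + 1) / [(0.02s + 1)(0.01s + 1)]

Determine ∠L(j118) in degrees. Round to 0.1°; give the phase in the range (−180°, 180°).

At ω = 118 rad/s:
zero (1 + j118·0.05) = 1 + j5.9 → |·| ≈ 5.9841, ∠ ≈ 80.38°
pole (1 + j118·0.02) = 1 + j2.36 → |·| ≈ 2.5631, ∠ ≈ 67.04°
pole (1 + j118·0.01) = 1 + j1.18 → |·| ≈ 1.5467, ∠ ≈ 49.72°
∠L = (80.38°) − (67.04° + 49.72°) = -36.38°

-36.4°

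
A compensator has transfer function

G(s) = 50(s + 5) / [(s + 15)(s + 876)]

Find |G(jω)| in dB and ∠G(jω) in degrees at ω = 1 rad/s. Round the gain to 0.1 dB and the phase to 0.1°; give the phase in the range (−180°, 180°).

-34.3 dB, 7.4°

At s = jω = j1:
zero (s+5): 5 + j1 → |·| = √(5²+1²) = √26 ≈ 5.099, ∠ = arctan(1/5) ≈ 11.31°
pole (s+15): 15 + j1 → |·| = √(15²+1²) = √226 ≈ 15.033, ∠ = arctan(1/15) ≈ 3.81°
pole (s+876): 876 + j1 → |·| = √(876²+1²) = √767377 ≈ 876, ∠ = arctan(1/876) ≈ 0.07°
|G| = 50 · 5.099 / 13169 ≈ 0.01936
Gain = 20 log₁₀(0.01936) ≈ -34.26 dB
∠G = 11.31° − 3.88° = 7.43°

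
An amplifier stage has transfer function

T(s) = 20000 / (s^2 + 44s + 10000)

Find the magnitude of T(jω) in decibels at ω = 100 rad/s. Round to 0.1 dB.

At s = jω = j100:
quadratic: (j100)² + 44·j100 + 10000 = 0 + j4400 → |·| ≈ 4400, ∠ ≈ 90.00°
|T| = 20000 / 4400 ≈ 4.5455
Gain = 20 log₁₀(4.5455) ≈ 13.15 dB

13.2 dB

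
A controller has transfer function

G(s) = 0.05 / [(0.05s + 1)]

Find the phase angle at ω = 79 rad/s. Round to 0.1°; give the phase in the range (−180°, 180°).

-75.8°

At ω = 79 rad/s:
pole (1 + j79·0.05) = 1 + j3.95 → |·| ≈ 4.0746, ∠ ≈ 75.79°
∠G = (0°) − (75.79°) = -75.79°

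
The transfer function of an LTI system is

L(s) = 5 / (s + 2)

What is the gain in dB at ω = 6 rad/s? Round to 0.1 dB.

-2.0 dB

Substitute s = j6:
Numerator: 5 = 5 + j0
Denominator: (j6) + 2 = 2 + j6
|N| = √(5² + 0²) ≈ 5, ∠N ≈ 0.00°
|D| = √(2² + 6²) ≈ 6.3246, ∠D ≈ 71.57°
|L| = 5 / 6.3246 ≈ 0.79056
Gain = 20 log₁₀(0.79056) ≈ -2.04 dB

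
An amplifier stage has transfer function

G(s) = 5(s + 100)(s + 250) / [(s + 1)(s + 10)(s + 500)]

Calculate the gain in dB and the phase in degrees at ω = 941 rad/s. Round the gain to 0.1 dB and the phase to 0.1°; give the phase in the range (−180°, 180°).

-46.2 dB, -82.3°

At s = jω = j941:
zero (s+100): 100 + j941 → |·| = √(100²+941²) = √895481 ≈ 946.3, ∠ = arctan(941/100) ≈ 83.93°
zero (s+250): 250 + j941 → |·| = √(250²+941²) = √947981 ≈ 973.64, ∠ = arctan(941/250) ≈ 75.12°
pole (s+1): 1 + j941 → |·| = √(1²+941²) = √885482 ≈ 941, ∠ = arctan(941/1) ≈ 89.94°
pole (s+10): 10 + j941 → |·| = √(10²+941²) = √885581 ≈ 941.05, ∠ = arctan(941/10) ≈ 89.39°
pole (s+500): 500 + j941 → |·| = √(500²+941²) = √1135481 ≈ 1065.6, ∠ = arctan(941/500) ≈ 62.02°
|G| = 5 · 9.2136e+05 / 9.4362e+08 ≈ 0.004882
Gain = 20 log₁₀(0.004882) ≈ -46.23 dB
∠G = 159.05° − 241.35° = -82.30°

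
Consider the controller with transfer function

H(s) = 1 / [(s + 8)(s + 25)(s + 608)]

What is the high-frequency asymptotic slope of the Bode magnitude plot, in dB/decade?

-60 dB/decade

Each pole contributes −20 dB/decade at high frequency; each zero contributes +20 dB/decade.
Net: 0 zero(s) − 3 pole(s) → -60 dB/decade.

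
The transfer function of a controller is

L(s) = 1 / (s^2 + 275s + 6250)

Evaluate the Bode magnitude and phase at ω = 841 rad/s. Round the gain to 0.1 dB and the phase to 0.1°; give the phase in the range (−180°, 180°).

Substitute s = j841:
Numerator: 1 = 1 + j0
Denominator: (j841)^2 + 275(j841) + 6250 = -701031 + j231275
|N| = √(1² + 0²) ≈ 1, ∠N ≈ 0.00°
|D| = √(701031² + 231275²) ≈ 7.382e+05, ∠D ≈ 161.74°
|L| = 1 / 7.382e+05 ≈ 1.3546e-06
Gain = 20 log₁₀(1.3546e-06) ≈ -117.36 dB
∠L = 0.00° − 161.74° = -161.74°

-117.4 dB, -161.7°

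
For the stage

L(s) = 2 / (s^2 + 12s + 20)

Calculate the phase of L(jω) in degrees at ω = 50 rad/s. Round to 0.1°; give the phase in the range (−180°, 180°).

-166.4°

Substitute s = j50:
Numerator: 2 = 2 + j0
Denominator: (j50)^2 + 12(j50) + 20 = -2480 + j600
|N| = √(2² + 0²) ≈ 2, ∠N ≈ 0.00°
|D| = √(2480² + 600²) ≈ 2551.5, ∠D ≈ 166.40°
∠L = 0.00° − 166.40° = -166.40°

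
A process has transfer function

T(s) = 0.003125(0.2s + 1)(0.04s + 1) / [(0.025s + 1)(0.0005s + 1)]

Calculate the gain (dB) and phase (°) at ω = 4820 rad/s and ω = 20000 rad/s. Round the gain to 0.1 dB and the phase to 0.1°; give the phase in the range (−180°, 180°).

At ω = 4820 rad/s:
zero (1 + j4820·0.2) = 1 + j964 → |·| ≈ 964, ∠ ≈ 89.94°
zero (1 + j4820·0.04) = 1 + j192.8 → |·| ≈ 192.8, ∠ ≈ 89.70°
pole (1 + j4820·0.025) = 1 + j120.5 → |·| ≈ 120.5, ∠ ≈ 89.52°
pole (1 + j4820·0.0005) = 1 + j2.41 → |·| ≈ 2.6092, ∠ ≈ 67.46°
|T| = 0.003125 · 964 · 192.8 / (120.5 · 2.6092) ≈ 1.8473
Gain = 20 log₁₀(1.8473) ≈ 5.33 dB
∠T = (89.94° + 89.70°) − (89.52° + 67.46°) = 22.66°

At ω = 20000 rad/s:
zero (1 + j20000·0.2) = 1 + j4000 → |·| ≈ 4000, ∠ ≈ 89.99°
zero (1 + j20000·0.04) = 1 + j800 → |·| ≈ 800, ∠ ≈ 89.93°
pole (1 + j20000·0.025) = 1 + j500 → |·| ≈ 500, ∠ ≈ 89.89°
pole (1 + j20000·0.0005) = 1 + j10 → |·| ≈ 10.05, ∠ ≈ 84.29°
|T| = 0.003125 · 4000 · 800 / (500 · 10.05) ≈ 1.99
Gain = 20 log₁₀(1.99) ≈ 5.98 dB
∠T = (89.99° + 89.93°) − (89.89° + 84.29°) = 5.74°

ω = 4820: 5.3 dB, 22.7°; ω = 20000: 6.0 dB, 5.7°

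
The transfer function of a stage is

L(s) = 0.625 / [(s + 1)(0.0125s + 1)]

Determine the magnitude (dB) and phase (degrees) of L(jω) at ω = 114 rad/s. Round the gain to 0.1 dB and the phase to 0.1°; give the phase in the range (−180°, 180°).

-50.0 dB, -144.4°

At ω = 114 rad/s:
pole (1 + j114·1) = 1 + j114 → |·| ≈ 114, ∠ ≈ 89.50°
pole (1 + j114·0.0125) = 1 + j1.425 → |·| ≈ 1.7409, ∠ ≈ 54.94°
|L| = 0.625 · 1 / (114 · 1.7409) ≈ 0.0031492
Gain = 20 log₁₀(0.0031492) ≈ -50.04 dB
∠L = (0°) − (89.50° + 54.94°) = -144.44°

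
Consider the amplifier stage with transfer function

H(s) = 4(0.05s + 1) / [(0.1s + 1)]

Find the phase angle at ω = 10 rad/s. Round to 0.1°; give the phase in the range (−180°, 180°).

-18.4°

At ω = 10 rad/s:
zero (1 + j10·0.05) = 1 + j0.5 → |·| ≈ 1.118, ∠ ≈ 26.57°
pole (1 + j10·0.1) = 1 + j1 → |·| ≈ 1.4142, ∠ ≈ 45.00°
∠H = (26.57°) − (45.00°) = -18.43°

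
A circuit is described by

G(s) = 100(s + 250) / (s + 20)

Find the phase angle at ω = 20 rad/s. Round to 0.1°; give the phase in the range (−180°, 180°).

-40.4°

At s = jω = j20:
zero (s+250): 250 + j20 → |·| = √(250²+20²) = √62900 ≈ 250.8, ∠ = arctan(20/250) ≈ 4.57°
pole (s+20): 20 + j20 → |·| = √(20²+20²) = √800 ≈ 28.284, ∠ = arctan(20/20) ≈ 45.00°
∠G = 4.57° − 45.00° = -40.43°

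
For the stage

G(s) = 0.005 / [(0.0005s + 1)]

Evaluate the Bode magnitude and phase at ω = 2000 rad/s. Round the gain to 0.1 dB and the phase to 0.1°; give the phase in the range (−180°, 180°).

-49.0 dB, -45.0°

At ω = 2000 rad/s:
pole (1 + j2000·0.0005) = 1 + j1 → |·| ≈ 1.4142, ∠ ≈ 45.00°
|G| = 0.005 · 1 / (1.4142) ≈ 0.0035356
Gain = 20 log₁₀(0.0035356) ≈ -49.03 dB
∠G = (0°) − (45.00°) = -45.00°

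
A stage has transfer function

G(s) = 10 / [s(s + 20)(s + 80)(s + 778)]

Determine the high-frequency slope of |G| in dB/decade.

-80 dB/decade

Each pole contributes −20 dB/decade at high frequency; each zero contributes +20 dB/decade.
Net: 0 zero(s) − 4 pole(s) → -80 dB/decade.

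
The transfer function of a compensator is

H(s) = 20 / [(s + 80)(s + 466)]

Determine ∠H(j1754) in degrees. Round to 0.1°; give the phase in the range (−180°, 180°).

-162.5°

At s = jω = j1754:
pole (s+80): 80 + j1754 → |·| = √(80²+1754²) = √3082916 ≈ 1755.8, ∠ = arctan(1754/80) ≈ 87.39°
pole (s+466): 466 + j1754 → |·| = √(466²+1754²) = √3293672 ≈ 1814.8, ∠ = arctan(1754/466) ≈ 75.12°
∠H = 0.00° − 162.51° = -162.51°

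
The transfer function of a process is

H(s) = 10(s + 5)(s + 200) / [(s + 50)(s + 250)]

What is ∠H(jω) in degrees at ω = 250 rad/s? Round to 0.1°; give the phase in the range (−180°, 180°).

16.5°

At s = jω = j250:
zero (s+5): 5 + j250 → |·| = √(5²+250²) = √62525 ≈ 250.05, ∠ = arctan(250/5) ≈ 88.85°
zero (s+200): 200 + j250 → |·| = √(200²+250²) = √102500 ≈ 320.16, ∠ = arctan(250/200) ≈ 51.34°
pole (s+50): 50 + j250 → |·| = √(50²+250²) = √65000 ≈ 254.95, ∠ = arctan(250/50) ≈ 78.69°
pole (s+250): 250 + j250 → |·| = √(250²+250²) = √125000 ≈ 353.55, ∠ = arctan(250/250) ≈ 45.00°
∠H = 140.19° − 123.69° = 16.50°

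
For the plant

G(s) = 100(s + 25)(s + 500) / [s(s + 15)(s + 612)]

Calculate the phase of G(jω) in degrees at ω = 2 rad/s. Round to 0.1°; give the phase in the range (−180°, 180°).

-93.0°

At s = jω = j2:
zero (s+25): 25 + j2 → |·| = √(25²+2²) = √629 ≈ 25.08, ∠ = arctan(2/25) ≈ 4.57°
zero (s+500): 500 + j2 → |·| = √(500²+2²) = √250004 ≈ 500, ∠ = arctan(2/500) ≈ 0.23°
pole (s+15): 15 + j2 → |·| = √(15²+2²) = √229 ≈ 15.133, ∠ = arctan(2/15) ≈ 7.59°
pole (s+612): 612 + j2 → |·| = √(612²+2²) = √374548 ≈ 612, ∠ = arctan(2/612) ≈ 0.19°
pole at origin: |s| = 2, ∠ = 90.00° (in denominator)
∠G = 4.80° − 97.78° = -92.98°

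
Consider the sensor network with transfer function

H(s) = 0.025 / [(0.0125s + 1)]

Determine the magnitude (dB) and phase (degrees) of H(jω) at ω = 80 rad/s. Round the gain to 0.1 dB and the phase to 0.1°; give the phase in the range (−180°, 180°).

At ω = 80 rad/s:
pole (1 + j80·0.0125) = 1 + j1 → |·| ≈ 1.4142, ∠ ≈ 45.00°
|H| = 0.025 · 1 / (1.4142) ≈ 0.017678
Gain = 20 log₁₀(0.017678) ≈ -35.05 dB
∠H = (0°) − (45.00°) = -45.00°

-35.1 dB, -45.0°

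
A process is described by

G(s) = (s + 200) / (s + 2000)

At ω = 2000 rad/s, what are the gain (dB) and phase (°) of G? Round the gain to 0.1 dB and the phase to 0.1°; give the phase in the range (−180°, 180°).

-3.0 dB, 39.3°

Substitute s = j2000:
Numerator: (j2000) + 200 = 200 + j2000
Denominator: (j2000) + 2000 = 2000 + j2000
|N| = √(200² + 2000²) ≈ 2010, ∠N ≈ 84.29°
|D| = √(2000² + 2000²) ≈ 2828.4, ∠D ≈ 45.00°
|G| = 2010 / 2828.4 ≈ 0.71065
Gain = 20 log₁₀(0.71065) ≈ -2.97 dB
∠G = 84.29° − 45.00° = 39.29°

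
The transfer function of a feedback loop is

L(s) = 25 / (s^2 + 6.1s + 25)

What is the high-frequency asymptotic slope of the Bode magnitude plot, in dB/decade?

-40 dB/decade

Each pole contributes −20 dB/decade at high frequency; each zero contributes +20 dB/decade.
Net: 0 zero(s) − 2 pole(s) → -40 dB/decade.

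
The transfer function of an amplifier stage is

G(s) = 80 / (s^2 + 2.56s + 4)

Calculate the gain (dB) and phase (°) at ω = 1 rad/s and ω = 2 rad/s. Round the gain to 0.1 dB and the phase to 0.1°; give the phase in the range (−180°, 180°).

At s = jω = j1:
quadratic: (j1)² + 2.56·j1 + 4 = 3 + j2.56 → |·| ≈ 3.9438, ∠ ≈ 40.48°
|G| = 80 / 3.9438 ≈ 20.285
Gain = 20 log₁₀(20.285) ≈ 26.14 dB
∠G = 0.00° − 40.48° = -40.48°

At s = jω = j2:
quadratic: (j2)² + 2.56·j2 + 4 = 0 + j5.12 → |·| ≈ 5.12, ∠ ≈ 90.00°
|G| = 80 / 5.12 ≈ 15.625
Gain = 20 log₁₀(15.625) ≈ 23.88 dB
∠G = 0.00° − 90.00° = -90.00°

ω = 1: 26.1 dB, -40.5°; ω = 2: 23.9 dB, -90.0°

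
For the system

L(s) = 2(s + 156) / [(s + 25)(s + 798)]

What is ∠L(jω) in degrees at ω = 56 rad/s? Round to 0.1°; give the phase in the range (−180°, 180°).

-50.2°

At s = jω = j56:
zero (s+156): 156 + j56 → |·| = √(156²+56²) = √27472 ≈ 165.75, ∠ = arctan(56/156) ≈ 19.75°
pole (s+25): 25 + j56 → |·| = √(25²+56²) = √3761 ≈ 61.327, ∠ = arctan(56/25) ≈ 65.94°
pole (s+798): 798 + j56 → |·| = √(798²+56²) = √639940 ≈ 799.96, ∠ = arctan(56/798) ≈ 4.01°
∠L = 19.75° − 69.95° = -50.20°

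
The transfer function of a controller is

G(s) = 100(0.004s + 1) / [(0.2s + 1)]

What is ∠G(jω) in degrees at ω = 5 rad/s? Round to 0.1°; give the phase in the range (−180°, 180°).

At ω = 5 rad/s:
zero (1 + j5·0.004) = 1 + j0.02 → |·| ≈ 1.0002, ∠ ≈ 1.15°
pole (1 + j5·0.2) = 1 + j1 → |·| ≈ 1.4142, ∠ ≈ 45.00°
∠G = (1.15°) − (45.00°) = -43.85°

-43.9°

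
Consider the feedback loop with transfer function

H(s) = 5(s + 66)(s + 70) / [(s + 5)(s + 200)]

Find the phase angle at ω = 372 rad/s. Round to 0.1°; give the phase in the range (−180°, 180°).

8.3°

At s = jω = j372:
zero (s+66): 66 + j372 → |·| = √(66²+372²) = √142740 ≈ 377.81, ∠ = arctan(372/66) ≈ 79.94°
zero (s+70): 70 + j372 → |·| = √(70²+372²) = √143284 ≈ 378.53, ∠ = arctan(372/70) ≈ 79.34°
pole (s+5): 5 + j372 → |·| = √(5²+372²) = √138409 ≈ 372.03, ∠ = arctan(372/5) ≈ 89.23°
pole (s+200): 200 + j372 → |·| = √(200²+372²) = √178384 ≈ 422.36, ∠ = arctan(372/200) ≈ 61.74°
∠H = 159.28° − 150.97° = 8.31°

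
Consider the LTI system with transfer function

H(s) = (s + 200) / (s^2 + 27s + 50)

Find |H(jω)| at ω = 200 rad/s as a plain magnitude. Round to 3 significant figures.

0.00702

Substitute s = j200:
Numerator: (j200) + 200 = 200 + j200
Denominator: (j200)^2 + 27(j200) + 50 = -39950 + j5400
|N| = √(200² + 200²) ≈ 282.84, ∠N ≈ 45.00°
|D| = √(39950² + 5400²) ≈ 40313, ∠D ≈ 172.30°
|H| = 282.84 / 40313 ≈ 0.0070161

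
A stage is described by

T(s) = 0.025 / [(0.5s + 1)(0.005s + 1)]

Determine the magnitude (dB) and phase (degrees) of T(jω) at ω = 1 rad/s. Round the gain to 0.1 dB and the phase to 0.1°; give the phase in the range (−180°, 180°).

At ω = 1 rad/s:
pole (1 + j1·0.5) = 1 + j0.5 → |·| ≈ 1.118, ∠ ≈ 26.57°
pole (1 + j1·0.005) = 1 + j0.005 → |·| ≈ 1, ∠ ≈ 0.29°
|T| = 0.025 · 1 / (1.118 · 1) ≈ 0.022361
Gain = 20 log₁₀(0.022361) ≈ -33.01 dB
∠T = (0°) − (26.57° + 0.29°) = -26.86°

-33.0 dB, -26.9°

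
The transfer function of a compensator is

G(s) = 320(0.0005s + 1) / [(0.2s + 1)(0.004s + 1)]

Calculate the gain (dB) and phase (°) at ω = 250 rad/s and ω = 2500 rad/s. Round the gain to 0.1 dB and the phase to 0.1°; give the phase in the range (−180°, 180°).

At ω = 250 rad/s:
zero (1 + j250·0.0005) = 1 + j0.125 → |·| ≈ 1.0078, ∠ ≈ 7.13°
pole (1 + j250·0.2) = 1 + j50 → |·| ≈ 50.01, ∠ ≈ 88.85°
pole (1 + j250·0.004) = 1 + j1 → |·| ≈ 1.4142, ∠ ≈ 45.00°
|G| = 320 · 1.0078 / (50.01 · 1.4142) ≈ 4.5599
Gain = 20 log₁₀(4.5599) ≈ 13.18 dB
∠G = (7.13°) − (88.85° + 45.00°) = -126.72°

At ω = 2500 rad/s:
zero (1 + j2500·0.0005) = 1 + j1.25 → |·| ≈ 1.6008, ∠ ≈ 51.34°
pole (1 + j2500·0.2) = 1 + j500 → |·| ≈ 500, ∠ ≈ 89.89°
pole (1 + j2500·0.004) = 1 + j10 → |·| ≈ 10.05, ∠ ≈ 84.29°
|G| = 320 · 1.6008 / (500 · 10.05) ≈ 0.10194
Gain = 20 log₁₀(0.10194) ≈ -19.83 dB
∠G = (51.34°) − (89.89° + 84.29°) = -122.84°

ω = 250: 13.2 dB, -126.7°; ω = 2500: -19.8 dB, -122.8°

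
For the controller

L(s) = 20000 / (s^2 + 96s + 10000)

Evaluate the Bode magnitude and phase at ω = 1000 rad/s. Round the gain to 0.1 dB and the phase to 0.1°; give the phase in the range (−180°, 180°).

At s = jω = j1000:
quadratic: (j1000)² + 96·j1000 + 10000 = -990000 + j96000 → |·| ≈ 9.9464e+05, ∠ ≈ 174.46°
|L| = 20000 / 9.9464e+05 ≈ 0.020108
Gain = 20 log₁₀(0.020108) ≈ -33.93 dB
∠L = 0.00° − 174.46° = -174.46°

-33.9 dB, -174.5°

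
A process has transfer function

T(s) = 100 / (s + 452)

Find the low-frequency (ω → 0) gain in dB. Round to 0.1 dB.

T(0) = 100 / 452 ≈ 0.22124
20 log₁₀(0.22124) ≈ -13.10 dB

-13.1 dB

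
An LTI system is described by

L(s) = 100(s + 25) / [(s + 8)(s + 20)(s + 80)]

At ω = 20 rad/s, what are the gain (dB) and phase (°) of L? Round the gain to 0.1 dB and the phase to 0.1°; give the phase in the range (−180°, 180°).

-23.9 dB, -88.6°

At s = jω = j20:
zero (s+25): 25 + j20 → |·| = √(25²+20²) = √1025 ≈ 32.016, ∠ = arctan(20/25) ≈ 38.66°
pole (s+8): 8 + j20 → |·| = √(8²+20²) = √464 ≈ 21.541, ∠ = arctan(20/8) ≈ 68.20°
pole (s+20): 20 + j20 → |·| = √(20²+20²) = √800 ≈ 28.284, ∠ = arctan(20/20) ≈ 45.00°
pole (s+80): 80 + j20 → |·| = √(80²+20²) = √6800 ≈ 82.462, ∠ = arctan(20/80) ≈ 14.04°
|L| = 100 · 32.016 / 50241 ≈ 0.063725
Gain = 20 log₁₀(0.063725) ≈ -23.91 dB
∠L = 38.66° − 127.24° = -88.58°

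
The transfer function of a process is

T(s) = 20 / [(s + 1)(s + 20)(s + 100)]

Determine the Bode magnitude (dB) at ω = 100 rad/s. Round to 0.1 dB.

At s = jω = j100:
pole (s+1): 1 + j100 → |·| = √(1²+100²) = √10001 ≈ 100, ∠ = arctan(100/1) ≈ 89.43°
pole (s+20): 20 + j100 → |·| = √(20²+100²) = √10400 ≈ 101.98, ∠ = arctan(100/20) ≈ 78.69°
pole (s+100): 100 + j100 → |·| = √(100²+100²) = √20000 ≈ 141.42, ∠ = arctan(100/100) ≈ 45.00°
|T| = 20 / 1.4422e+06 ≈ 1.3868e-05
Gain = 20 log₁₀(1.3868e-05) ≈ -97.16 dB

-97.2 dB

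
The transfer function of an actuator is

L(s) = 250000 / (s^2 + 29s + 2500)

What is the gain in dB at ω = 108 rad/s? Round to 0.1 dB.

At s = jω = j108:
quadratic: (j108)² + 29·j108 + 2500 = -9164 + j3132 → |·| ≈ 9684.4, ∠ ≈ 161.13°
|L| = 250000 / 9684.4 ≈ 25.815
Gain = 20 log₁₀(25.815) ≈ 28.24 dB

28.2 dB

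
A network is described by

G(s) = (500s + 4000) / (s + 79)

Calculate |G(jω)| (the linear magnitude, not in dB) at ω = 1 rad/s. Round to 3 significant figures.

51.0

Substitute s = j1:
Numerator: 500(j1) + 4000 = 4000 + j500
Denominator: (j1) + 79 = 79 + j1
|N| = √(4000² + 500²) ≈ 4031.1, ∠N ≈ 7.13°
|D| = √(79² + 1²) ≈ 79.006, ∠D ≈ 0.73°
|G| = 4031.1 / 79.006 ≈ 51.023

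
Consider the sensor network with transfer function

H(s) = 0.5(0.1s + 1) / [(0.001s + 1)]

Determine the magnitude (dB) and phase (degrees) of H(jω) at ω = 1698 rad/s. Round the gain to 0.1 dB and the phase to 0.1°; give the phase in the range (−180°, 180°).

At ω = 1698 rad/s:
zero (1 + j1698·0.1) = 1 + j169.8 → |·| ≈ 169.8, ∠ ≈ 89.66°
pole (1 + j1698·0.001) = 1 + j1.698 → |·| ≈ 1.9706, ∠ ≈ 59.50°
|H| = 0.5 · 169.8 / (1.9706) ≈ 43.083
Gain = 20 log₁₀(43.083) ≈ 32.69 dB
∠H = (89.66°) − (59.50°) = 30.16°

32.7 dB, 30.2°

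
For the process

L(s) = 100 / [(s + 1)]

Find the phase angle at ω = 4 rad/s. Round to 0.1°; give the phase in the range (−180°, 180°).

-76.0°

At ω = 4 rad/s:
pole (1 + j4·1) = 1 + j4 → |·| ≈ 4.1231, ∠ ≈ 75.96°
∠L = (0°) − (75.96°) = -75.96°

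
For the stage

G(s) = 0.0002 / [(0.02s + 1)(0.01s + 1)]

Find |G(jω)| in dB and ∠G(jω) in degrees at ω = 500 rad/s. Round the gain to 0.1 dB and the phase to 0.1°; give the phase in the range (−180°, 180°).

-108.2 dB, -163.0°

At ω = 500 rad/s:
pole (1 + j500·0.02) = 1 + j10 → |·| ≈ 10.05, ∠ ≈ 84.29°
pole (1 + j500·0.01) = 1 + j5 → |·| ≈ 5.099, ∠ ≈ 78.69°
|G| = 0.0002 · 1 / (10.05 · 5.099) ≈ 3.9028e-06
Gain = 20 log₁₀(3.9028e-06) ≈ -108.17 dB
∠G = (0°) − (84.29° + 78.69°) = -162.98°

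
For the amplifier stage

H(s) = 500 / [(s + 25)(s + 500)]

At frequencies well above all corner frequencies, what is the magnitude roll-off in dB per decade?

Each pole contributes −20 dB/decade at high frequency; each zero contributes +20 dB/decade.
Net: 0 zero(s) − 2 pole(s) → -40 dB/decade.

-40 dB/decade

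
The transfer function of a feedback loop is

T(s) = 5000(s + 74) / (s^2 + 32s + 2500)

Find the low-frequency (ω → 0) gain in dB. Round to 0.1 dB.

T(0) = 5000·74 / 2500 = 148
20 log₁₀(148) ≈ 43.41 dB

43.4 dB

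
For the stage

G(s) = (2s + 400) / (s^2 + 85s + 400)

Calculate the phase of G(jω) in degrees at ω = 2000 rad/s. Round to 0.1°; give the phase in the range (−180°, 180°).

-93.3°

Substitute s = j2000:
Numerator: 2(j2000) + 400 = 400 + j4000
Denominator: (j2000)^2 + 85(j2000) + 400 = -3999600 + j170000
|N| = √(400² + 4000²) ≈ 4020, ∠N ≈ 84.29°
|D| = √(3999600² + 170000²) ≈ 4.0032e+06, ∠D ≈ 177.57°
∠G = 84.29° − 177.57° = -93.28°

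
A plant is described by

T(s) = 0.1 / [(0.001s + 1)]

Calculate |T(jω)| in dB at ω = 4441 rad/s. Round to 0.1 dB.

-33.2 dB

At ω = 4441 rad/s:
pole (1 + j4441·0.001) = 1 + j4.441 → |·| ≈ 4.5522, ∠ ≈ 77.31°
|T| = 0.1 · 1 / (4.5522) ≈ 0.021967
Gain = 20 log₁₀(0.021967) ≈ -33.16 dB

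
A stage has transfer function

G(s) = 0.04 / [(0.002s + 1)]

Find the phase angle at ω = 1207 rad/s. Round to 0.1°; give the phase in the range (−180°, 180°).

-67.5°

At ω = 1207 rad/s:
pole (1 + j1207·0.002) = 1 + j2.414 → |·| ≈ 2.6129, ∠ ≈ 67.50°
∠G = (0°) − (67.50°) = -67.50°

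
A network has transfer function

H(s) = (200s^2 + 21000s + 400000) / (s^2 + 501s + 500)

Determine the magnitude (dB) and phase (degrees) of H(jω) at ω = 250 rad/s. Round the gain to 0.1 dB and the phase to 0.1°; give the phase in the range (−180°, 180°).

39.5 dB, 40.2°

Substitute s = j250:
Numerator: 200(j250)^2 + 21000(j250) + 400000 = -12100000 + j5250000
Denominator: (j250)^2 + 501(j250) + 500 = -62000 + j125250
|N| = √(12100000² + 5250000²) ≈ 1.319e+07, ∠N ≈ 156.54°
|D| = √(62000² + 125250²) ≈ 1.3976e+05, ∠D ≈ 116.34°
|H| = 1.319e+07 / 1.3976e+05 ≈ 94.376
Gain = 20 log₁₀(94.376) ≈ 39.50 dB
∠H = 156.54° − 116.34° = 40.20°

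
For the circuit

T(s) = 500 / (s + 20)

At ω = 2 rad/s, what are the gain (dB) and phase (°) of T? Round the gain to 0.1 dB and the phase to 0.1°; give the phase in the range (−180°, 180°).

27.9 dB, -5.7°

At s = jω = j2:
pole (s+20): 20 + j2 → |·| = √(20²+2²) = √404 ≈ 20.1, ∠ = arctan(2/20) ≈ 5.71°
|T| = 500 / 20.1 ≈ 24.876
Gain = 20 log₁₀(24.876) ≈ 27.92 dB
∠T = 0.00° − 5.71° = -5.71°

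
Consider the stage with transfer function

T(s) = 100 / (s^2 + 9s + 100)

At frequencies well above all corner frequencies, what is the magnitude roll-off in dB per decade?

Each pole contributes −20 dB/decade at high frequency; each zero contributes +20 dB/decade.
Net: 0 zero(s) − 2 pole(s) → -40 dB/decade.

-40 dB/decade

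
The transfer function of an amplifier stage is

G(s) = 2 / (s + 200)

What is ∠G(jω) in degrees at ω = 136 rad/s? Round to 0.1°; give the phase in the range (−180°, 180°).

Substitute s = j136:
Numerator: 2 = 2 + j0
Denominator: (j136) + 200 = 200 + j136
|N| = √(2² + 0²) ≈ 2, ∠N ≈ 0.00°
|D| = √(200² + 136²) ≈ 241.86, ∠D ≈ 34.22°
∠G = 0.00° − 34.22° = -34.22°

-34.2°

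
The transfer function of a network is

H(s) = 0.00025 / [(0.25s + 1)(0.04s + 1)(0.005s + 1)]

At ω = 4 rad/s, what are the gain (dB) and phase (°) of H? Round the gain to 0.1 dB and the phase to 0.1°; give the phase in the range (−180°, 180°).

-75.2 dB, -55.2°

At ω = 4 rad/s:
pole (1 + j4·0.25) = 1 + j1 → |·| ≈ 1.4142, ∠ ≈ 45.00°
pole (1 + j4·0.04) = 1 + j0.16 → |·| ≈ 1.0127, ∠ ≈ 9.09°
pole (1 + j4·0.005) = 1 + j0.02 → |·| ≈ 1.0002, ∠ ≈ 1.15°
|H| = 0.00025 · 1 / (1.4142 · 1.0127 · 1.0002) ≈ 0.00017453
Gain = 20 log₁₀(0.00017453) ≈ -75.16 dB
∠H = (0°) − (45.00° + 9.09° + 1.15°) = -55.24°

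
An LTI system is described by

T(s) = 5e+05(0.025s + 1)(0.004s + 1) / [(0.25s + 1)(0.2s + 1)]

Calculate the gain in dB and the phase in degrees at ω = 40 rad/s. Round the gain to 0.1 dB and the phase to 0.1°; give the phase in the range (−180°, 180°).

78.9 dB, -113.1°

At ω = 40 rad/s:
zero (1 + j40·0.025) = 1 + j1 → |·| ≈ 1.4142, ∠ ≈ 45.00°
zero (1 + j40·0.004) = 1 + j0.16 → |·| ≈ 1.0127, ∠ ≈ 9.09°
pole (1 + j40·0.25) = 1 + j10 → |·| ≈ 10.05, ∠ ≈ 84.29°
pole (1 + j40·0.2) = 1 + j8 → |·| ≈ 8.0623, ∠ ≈ 82.87°
|T| = 5e+05 · 1.4142 · 1.0127 / (10.05 · 8.0623) ≈ 8837.6
Gain = 20 log₁₀(8837.6) ≈ 78.93 dB
∠T = (45.00° + 9.09°) − (84.29° + 82.87°) = -113.07°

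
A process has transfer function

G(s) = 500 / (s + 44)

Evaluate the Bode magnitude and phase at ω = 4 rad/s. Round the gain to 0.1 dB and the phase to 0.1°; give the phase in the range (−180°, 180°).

21.1 dB, -5.2°

Substitute s = j4:
Numerator: 500 = 500 + j0
Denominator: (j4) + 44 = 44 + j4
|N| = √(500² + 0²) ≈ 500, ∠N ≈ 0.00°
|D| = √(44² + 4²) ≈ 44.181, ∠D ≈ 5.19°
|G| = 500 / 44.181 ≈ 11.317
Gain = 20 log₁₀(11.317) ≈ 21.07 dB
∠G = 0.00° − 5.19° = -5.19°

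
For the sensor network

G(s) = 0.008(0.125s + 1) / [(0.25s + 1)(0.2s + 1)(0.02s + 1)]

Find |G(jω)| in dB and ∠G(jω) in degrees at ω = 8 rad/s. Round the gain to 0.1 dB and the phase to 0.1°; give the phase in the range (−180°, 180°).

-51.5 dB, -85.5°

At ω = 8 rad/s:
zero (1 + j8·0.125) = 1 + j1 → |·| ≈ 1.4142, ∠ ≈ 45.00°
pole (1 + j8·0.25) = 1 + j2 → |·| ≈ 2.2361, ∠ ≈ 63.43°
pole (1 + j8·0.2) = 1 + j1.6 → |·| ≈ 1.8868, ∠ ≈ 57.99°
pole (1 + j8·0.02) = 1 + j0.16 → |·| ≈ 1.0127, ∠ ≈ 9.09°
|G| = 0.008 · 1.4142 / (2.2361 · 1.8868 · 1.0127) ≈ 0.0026479
Gain = 20 log₁₀(0.0026479) ≈ -51.54 dB
∠G = (45.00°) − (63.43° + 57.99° + 9.09°) = -85.51°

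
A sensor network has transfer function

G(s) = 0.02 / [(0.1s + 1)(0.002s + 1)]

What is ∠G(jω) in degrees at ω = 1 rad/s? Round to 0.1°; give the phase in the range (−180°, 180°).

-5.8°

At ω = 1 rad/s:
pole (1 + j1·0.1) = 1 + j0.1 → |·| ≈ 1.005, ∠ ≈ 5.71°
pole (1 + j1·0.002) = 1 + j0.002 → |·| ≈ 1, ∠ ≈ 0.11°
∠G = (0°) − (5.71° + 0.11°) = -5.82°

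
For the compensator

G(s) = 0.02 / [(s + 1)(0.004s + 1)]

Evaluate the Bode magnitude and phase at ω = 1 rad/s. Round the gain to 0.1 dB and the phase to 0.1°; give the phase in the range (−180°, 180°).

At ω = 1 rad/s:
pole (1 + j1·1) = 1 + j1 → |·| ≈ 1.4142, ∠ ≈ 45.00°
pole (1 + j1·0.004) = 1 + j0.004 → |·| ≈ 1, ∠ ≈ 0.23°
|G| = 0.02 · 1 / (1.4142 · 1) ≈ 0.014142
Gain = 20 log₁₀(0.014142) ≈ -36.99 dB
∠G = (0°) − (45.00° + 0.23°) = -45.23°

-37.0 dB, -45.2°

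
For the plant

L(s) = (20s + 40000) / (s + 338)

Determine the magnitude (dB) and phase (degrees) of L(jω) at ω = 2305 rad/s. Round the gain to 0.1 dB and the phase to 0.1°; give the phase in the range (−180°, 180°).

Substitute s = j2305:
Numerator: 20(j2305) + 40000 = 40000 + j46100
Denominator: (j2305) + 338 = 338 + j2305
|N| = √(40000² + 46100²) ≈ 61034, ∠N ≈ 49.05°
|D| = √(338² + 2305²) ≈ 2329.6, ∠D ≈ 81.66°
|L| = 61034 / 2329.6 ≈ 26.199
Gain = 20 log₁₀(26.199) ≈ 28.37 dB
∠L = 49.05° − 81.66° = -32.61°

28.4 dB, -32.6°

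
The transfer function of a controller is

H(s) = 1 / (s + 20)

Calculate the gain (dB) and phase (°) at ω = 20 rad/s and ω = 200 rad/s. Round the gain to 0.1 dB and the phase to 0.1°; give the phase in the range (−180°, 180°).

ω = 20: -29.0 dB, -45.0°; ω = 200: -46.1 dB, -84.3°

At s = jω = j20:
pole (s+20): 20 + j20 → |·| = √(20²+20²) = √800 ≈ 28.284, ∠ = arctan(20/20) ≈ 45.00°
|H| = 1 / 28.284 ≈ 0.035356
Gain = 20 log₁₀(0.035356) ≈ -29.03 dB
∠H = 0.00° − 45.00° = -45.00°

At s = jω = j200:
pole (s+20): 20 + j200 → |·| = √(20²+200²) = √40400 ≈ 201, ∠ = arctan(200/20) ≈ 84.29°
|H| = 1 / 201 ≈ 0.0049751
Gain = 20 log₁₀(0.0049751) ≈ -46.06 dB
∠H = 0.00° − 84.29° = -84.29°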